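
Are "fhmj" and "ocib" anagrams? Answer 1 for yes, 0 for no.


Strings: "fhmj", "ocib"
Sorted first:  fhjm
Sorted second: bcio
Differ at position 0: 'f' vs 'b' => not anagrams

0


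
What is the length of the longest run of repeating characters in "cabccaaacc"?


Input: "cabccaaacc"
Scanning for longest run:
  Position 1 ('a'): new char, reset run to 1
  Position 2 ('b'): new char, reset run to 1
  Position 3 ('c'): new char, reset run to 1
  Position 4 ('c'): continues run of 'c', length=2
  Position 5 ('a'): new char, reset run to 1
  Position 6 ('a'): continues run of 'a', length=2
  Position 7 ('a'): continues run of 'a', length=3
  Position 8 ('c'): new char, reset run to 1
  Position 9 ('c'): continues run of 'c', length=2
Longest run: 'a' with length 3

3


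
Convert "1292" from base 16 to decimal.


Input: "1292" in base 16
Positional expansion:
  Digit '1' (value 1) x 16^3 = 4096
  Digit '2' (value 2) x 16^2 = 512
  Digit '9' (value 9) x 16^1 = 144
  Digit '2' (value 2) x 16^0 = 2
Sum = 4754

4754


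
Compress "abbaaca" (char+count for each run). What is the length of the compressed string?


Input: abbaaca
Runs:
  'a' x 1 => "a1"
  'b' x 2 => "b2"
  'a' x 2 => "a2"
  'c' x 1 => "c1"
  'a' x 1 => "a1"
Compressed: "a1b2a2c1a1"
Compressed length: 10

10


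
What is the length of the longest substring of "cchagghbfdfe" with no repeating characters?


Input: "cchagghbfdfe"
Sliding window (track last position of each char):
  Position 0 ('c'): window [0,0] length 1 -- new best
  Position 1 ('c'): repeat (last at 0), move window start to 1
  Position 1 ('c'): window [1,1] length 1
  Position 2 ('h'): window [1,2] length 2 -- new best
  Position 3 ('a'): window [1,3] length 3 -- new best
  Position 4 ('g'): window [1,4] length 4 -- new best
  Position 5 ('g'): repeat (last at 4), move window start to 5
  Position 5 ('g'): window [5,5] length 1
  Position 6 ('h'): window [5,6] length 2
  Position 7 ('b'): window [5,7] length 3
  Position 8 ('f'): window [5,8] length 4
  Position 9 ('d'): window [5,9] length 5 -- new best
  Position 10 ('f'): repeat (last at 8), move window start to 9
  Position 10 ('f'): window [9,10] length 2
  Position 11 ('e'): window [9,11] length 3
Longest substring with no repeats: "ghbfd" with length 5

5


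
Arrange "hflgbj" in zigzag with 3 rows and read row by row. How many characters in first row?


Zigzag "hflgbj" into 3 rows:
Placing characters:
  'h' => row 0
  'f' => row 1
  'l' => row 2
  'g' => row 1
  'b' => row 0
  'j' => row 1
Rows:
  Row 0: "hb"
  Row 1: "fgj"
  Row 2: "l"
First row length: 2

2


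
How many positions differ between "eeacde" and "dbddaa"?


Comparing "eeacde" and "dbddaa" position by position:
  Position 0: 'e' vs 'd' => DIFFER
  Position 1: 'e' vs 'b' => DIFFER
  Position 2: 'a' vs 'd' => DIFFER
  Position 3: 'c' vs 'd' => DIFFER
  Position 4: 'd' vs 'a' => DIFFER
  Position 5: 'e' vs 'a' => DIFFER
Positions that differ: 6

6


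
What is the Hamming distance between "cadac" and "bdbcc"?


Comparing "cadac" and "bdbcc" position by position:
  Position 0: 'c' vs 'b' => differ
  Position 1: 'a' vs 'd' => differ
  Position 2: 'd' vs 'b' => differ
  Position 3: 'a' vs 'c' => differ
  Position 4: 'c' vs 'c' => same
Total differences (Hamming distance): 4

4


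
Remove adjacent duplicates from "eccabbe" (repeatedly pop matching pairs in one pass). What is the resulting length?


Input: eccabbe
Stack-based adjacent duplicate removal:
  Read 'e': push. Stack: e
  Read 'c': push. Stack: ec
  Read 'c': matches stack top 'c' => pop. Stack: e
  Read 'a': push. Stack: ea
  Read 'b': push. Stack: eab
  Read 'b': matches stack top 'b' => pop. Stack: ea
  Read 'e': push. Stack: eae
Final stack: "eae" (length 3)

3


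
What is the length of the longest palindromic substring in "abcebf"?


Input: "abcebf"
Checking substrings for palindromes:
  No multi-char palindromic substrings found
Longest palindromic substring: "a" with length 1

1


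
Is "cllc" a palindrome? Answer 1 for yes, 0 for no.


Input: cllc
Reversed: cllc
  Compare pos 0 ('c') with pos 3 ('c'): match
  Compare pos 1 ('l') with pos 2 ('l'): match
Result: palindrome

1


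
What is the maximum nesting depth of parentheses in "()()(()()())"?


Input: "()()(()()())"
Tracking depth:
  Position 0 '(': depth becomes 1
  Position 1 ')': depth becomes 0
  Position 2 '(': depth becomes 1
  Position 3 ')': depth becomes 0
  Position 4 '(': depth becomes 1
  Position 5 '(': depth becomes 2
  Position 6 ')': depth becomes 1
  Position 7 '(': depth becomes 2
  Position 8 ')': depth becomes 1
  Position 9 '(': depth becomes 2
  Position 10 ')': depth becomes 1
  Position 11 ')': depth becomes 0
Maximum depth reached: 2

2


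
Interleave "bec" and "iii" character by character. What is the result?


Interleaving "bec" and "iii":
  Position 0: 'b' from first, 'i' from second => "bi"
  Position 1: 'e' from first, 'i' from second => "ei"
  Position 2: 'c' from first, 'i' from second => "ci"
Result: bieici

bieici


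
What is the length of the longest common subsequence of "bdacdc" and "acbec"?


LCS of "bdacdc" and "acbec"
DP table:
           a    c    b    e    c
      0    0    0    0    0    0
  b   0    0    0    1    1    1
  d   0    0    0    1    1    1
  a   0    1    1    1    1    1
  c   0    1    2    2    2    2
  d   0    1    2    2    2    2
  c   0    1    2    2    2    3
LCS length = dp[6][5] = 3

3


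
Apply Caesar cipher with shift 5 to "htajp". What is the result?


Caesar cipher: shift "htajp" by 5
  'h' (pos 7) + 5 = pos 12 = 'm'
  't' (pos 19) + 5 = pos 24 = 'y'
  'a' (pos 0) + 5 = pos 5 = 'f'
  'j' (pos 9) + 5 = pos 14 = 'o'
  'p' (pos 15) + 5 = pos 20 = 'u'
Result: myfou

myfou


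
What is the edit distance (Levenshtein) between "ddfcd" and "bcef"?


Computing edit distance: "ddfcd" -> "bcef"
DP table:
           b    c    e    f
      0    1    2    3    4
  d   1    1    2    3    4
  d   2    2    2    3    4
  f   3    3    3    3    3
  c   4    4    3    4    4
  d   5    5    4    4    5
Edit distance = dp[5][4] = 5

5


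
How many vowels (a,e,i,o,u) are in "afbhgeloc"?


Input: afbhgeloc
Checking each character:
  'a' at position 0: vowel (running total: 1)
  'f' at position 1: consonant
  'b' at position 2: consonant
  'h' at position 3: consonant
  'g' at position 4: consonant
  'e' at position 5: vowel (running total: 2)
  'l' at position 6: consonant
  'o' at position 7: vowel (running total: 3)
  'c' at position 8: consonant
Total vowels: 3

3


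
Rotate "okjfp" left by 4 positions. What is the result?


Input: "okjfp", rotate left by 4
First 4 characters: "okjf"
Remaining characters: "p"
Concatenate remaining + first: "p" + "okjf" = "pokjf"

pokjf


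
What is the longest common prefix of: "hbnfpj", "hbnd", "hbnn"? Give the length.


Words: hbnfpj, hbnd, hbnn
  Position 0: all 'h' => match
  Position 1: all 'b' => match
  Position 2: all 'n' => match
  Position 3: ('f', 'd', 'n') => mismatch, stop
LCP = "hbn" (length 3)

3


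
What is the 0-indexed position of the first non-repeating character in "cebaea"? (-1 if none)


Input: cebaea
Character frequencies:
  'a': 2
  'b': 1
  'c': 1
  'e': 2
Scanning left to right for freq == 1:
  Position 0 ('c'): unique! => answer = 0

0


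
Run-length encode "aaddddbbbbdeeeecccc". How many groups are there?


Input: aaddddbbbbdeeeecccc
Scanning for consecutive runs:
  Group 1: 'a' x 2 (positions 0-1)
  Group 2: 'd' x 4 (positions 2-5)
  Group 3: 'b' x 4 (positions 6-9)
  Group 4: 'd' x 1 (positions 10-10)
  Group 5: 'e' x 4 (positions 11-14)
  Group 6: 'c' x 4 (positions 15-18)
Total groups: 6

6


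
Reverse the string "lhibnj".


Input: lhibnj
Reading characters right to left:
  Position 5: 'j'
  Position 4: 'n'
  Position 3: 'b'
  Position 2: 'i'
  Position 1: 'h'
  Position 0: 'l'
Reversed: jnbihl

jnbihl


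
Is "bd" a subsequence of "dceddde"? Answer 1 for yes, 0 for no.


Check if "bd" is a subsequence of "dceddde"
Greedy scan:
  Position 0 ('d'): no match needed
  Position 1 ('c'): no match needed
  Position 2 ('e'): no match needed
  Position 3 ('d'): no match needed
  Position 4 ('d'): no match needed
  Position 5 ('d'): no match needed
  Position 6 ('e'): no match needed
Only matched 0/2 characters => not a subsequence

0


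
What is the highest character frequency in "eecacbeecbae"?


Input: eecacbeecbae
Character counts:
  'a': 2
  'b': 2
  'c': 3
  'e': 5
Maximum frequency: 5

5


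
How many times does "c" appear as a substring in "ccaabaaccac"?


Searching for "c" in "ccaabaaccac"
Scanning each position:
  Position 0: "c" => MATCH
  Position 1: "c" => MATCH
  Position 2: "a" => no
  Position 3: "a" => no
  Position 4: "b" => no
  Position 5: "a" => no
  Position 6: "a" => no
  Position 7: "c" => MATCH
  Position 8: "c" => MATCH
  Position 9: "a" => no
  Position 10: "c" => MATCH
Total occurrences: 5

5


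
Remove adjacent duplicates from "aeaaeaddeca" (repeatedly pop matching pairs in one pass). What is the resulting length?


Input: aeaaeaddeca
Stack-based adjacent duplicate removal:
  Read 'a': push. Stack: a
  Read 'e': push. Stack: ae
  Read 'a': push. Stack: aea
  Read 'a': matches stack top 'a' => pop. Stack: ae
  Read 'e': matches stack top 'e' => pop. Stack: a
  Read 'a': matches stack top 'a' => pop. Stack: (empty)
  Read 'd': push. Stack: d
  Read 'd': matches stack top 'd' => pop. Stack: (empty)
  Read 'e': push. Stack: e
  Read 'c': push. Stack: ec
  Read 'a': push. Stack: eca
Final stack: "eca" (length 3)

3


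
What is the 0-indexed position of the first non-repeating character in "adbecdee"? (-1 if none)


Input: adbecdee
Character frequencies:
  'a': 1
  'b': 1
  'c': 1
  'd': 2
  'e': 3
Scanning left to right for freq == 1:
  Position 0 ('a'): unique! => answer = 0

0


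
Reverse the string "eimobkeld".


Input: eimobkeld
Reading characters right to left:
  Position 8: 'd'
  Position 7: 'l'
  Position 6: 'e'
  Position 5: 'k'
  Position 4: 'b'
  Position 3: 'o'
  Position 2: 'm'
  Position 1: 'i'
  Position 0: 'e'
Reversed: dlekbomie

dlekbomie


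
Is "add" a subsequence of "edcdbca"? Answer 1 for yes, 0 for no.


Check if "add" is a subsequence of "edcdbca"
Greedy scan:
  Position 0 ('e'): no match needed
  Position 1 ('d'): no match needed
  Position 2 ('c'): no match needed
  Position 3 ('d'): no match needed
  Position 4 ('b'): no match needed
  Position 5 ('c'): no match needed
  Position 6 ('a'): matches sub[0] = 'a'
Only matched 1/3 characters => not a subsequence

0


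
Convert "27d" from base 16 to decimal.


Input: "27d" in base 16
Positional expansion:
  Digit '2' (value 2) x 16^2 = 512
  Digit '7' (value 7) x 16^1 = 112
  Digit 'd' (value 13) x 16^0 = 13
Sum = 637

637


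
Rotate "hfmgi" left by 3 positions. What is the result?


Input: "hfmgi", rotate left by 3
First 3 characters: "hfm"
Remaining characters: "gi"
Concatenate remaining + first: "gi" + "hfm" = "gihfm"

gihfm


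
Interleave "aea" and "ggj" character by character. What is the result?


Interleaving "aea" and "ggj":
  Position 0: 'a' from first, 'g' from second => "ag"
  Position 1: 'e' from first, 'g' from second => "eg"
  Position 2: 'a' from first, 'j' from second => "aj"
Result: agegaj

agegaj


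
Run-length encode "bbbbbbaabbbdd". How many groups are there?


Input: bbbbbbaabbbdd
Scanning for consecutive runs:
  Group 1: 'b' x 6 (positions 0-5)
  Group 2: 'a' x 2 (positions 6-7)
  Group 3: 'b' x 3 (positions 8-10)
  Group 4: 'd' x 2 (positions 11-12)
Total groups: 4

4


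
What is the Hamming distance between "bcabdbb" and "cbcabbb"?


Comparing "bcabdbb" and "cbcabbb" position by position:
  Position 0: 'b' vs 'c' => differ
  Position 1: 'c' vs 'b' => differ
  Position 2: 'a' vs 'c' => differ
  Position 3: 'b' vs 'a' => differ
  Position 4: 'd' vs 'b' => differ
  Position 5: 'b' vs 'b' => same
  Position 6: 'b' vs 'b' => same
Total differences (Hamming distance): 5

5


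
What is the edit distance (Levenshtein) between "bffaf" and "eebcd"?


Computing edit distance: "bffaf" -> "eebcd"
DP table:
           e    e    b    c    d
      0    1    2    3    4    5
  b   1    1    2    2    3    4
  f   2    2    2    3    3    4
  f   3    3    3    3    4    4
  a   4    4    4    4    4    5
  f   5    5    5    5    5    5
Edit distance = dp[5][5] = 5

5


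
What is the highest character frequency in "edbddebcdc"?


Input: edbddebcdc
Character counts:
  'b': 2
  'c': 2
  'd': 4
  'e': 2
Maximum frequency: 4

4


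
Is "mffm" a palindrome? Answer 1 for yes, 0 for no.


Input: mffm
Reversed: mffm
  Compare pos 0 ('m') with pos 3 ('m'): match
  Compare pos 1 ('f') with pos 2 ('f'): match
Result: palindrome

1


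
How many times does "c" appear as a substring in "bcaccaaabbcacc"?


Searching for "c" in "bcaccaaabbcacc"
Scanning each position:
  Position 0: "b" => no
  Position 1: "c" => MATCH
  Position 2: "a" => no
  Position 3: "c" => MATCH
  Position 4: "c" => MATCH
  Position 5: "a" => no
  Position 6: "a" => no
  Position 7: "a" => no
  Position 8: "b" => no
  Position 9: "b" => no
  Position 10: "c" => MATCH
  Position 11: "a" => no
  Position 12: "c" => MATCH
  Position 13: "c" => MATCH
Total occurrences: 6

6


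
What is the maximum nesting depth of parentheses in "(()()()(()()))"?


Input: "(()()()(()()))"
Tracking depth:
  Position 0 '(': depth becomes 1
  Position 1 '(': depth becomes 2
  Position 2 ')': depth becomes 1
  Position 3 '(': depth becomes 2
  Position 4 ')': depth becomes 1
  Position 5 '(': depth becomes 2
  Position 6 ')': depth becomes 1
  Position 7 '(': depth becomes 2
  Position 8 '(': depth becomes 3
  Position 9 ')': depth becomes 2
  Position 10 '(': depth becomes 3
  Position 11 ')': depth becomes 2
  Position 12 ')': depth becomes 1
  Position 13 ')': depth becomes 0
Maximum depth reached: 3

3


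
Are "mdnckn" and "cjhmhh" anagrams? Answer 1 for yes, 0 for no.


Strings: "mdnckn", "cjhmhh"
Sorted first:  cdkmnn
Sorted second: chhhjm
Differ at position 1: 'd' vs 'h' => not anagrams

0


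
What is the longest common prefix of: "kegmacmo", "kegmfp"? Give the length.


Words: kegmacmo, kegmfp
  Position 0: all 'k' => match
  Position 1: all 'e' => match
  Position 2: all 'g' => match
  Position 3: all 'm' => match
  Position 4: ('a', 'f') => mismatch, stop
LCP = "kegm" (length 4)

4


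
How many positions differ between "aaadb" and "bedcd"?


Comparing "aaadb" and "bedcd" position by position:
  Position 0: 'a' vs 'b' => DIFFER
  Position 1: 'a' vs 'e' => DIFFER
  Position 2: 'a' vs 'd' => DIFFER
  Position 3: 'd' vs 'c' => DIFFER
  Position 4: 'b' vs 'd' => DIFFER
Positions that differ: 5

5


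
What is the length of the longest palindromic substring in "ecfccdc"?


Input: "ecfccdc"
Checking substrings for palindromes:
  [1:4] "cfc" (len 3) => palindrome
  [4:7] "cdc" (len 3) => palindrome
  [3:5] "cc" (len 2) => palindrome
Longest palindromic substring: "cfc" with length 3

3


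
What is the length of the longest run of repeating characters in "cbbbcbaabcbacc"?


Input: "cbbbcbaabcbacc"
Scanning for longest run:
  Position 1 ('b'): new char, reset run to 1
  Position 2 ('b'): continues run of 'b', length=2
  Position 3 ('b'): continues run of 'b', length=3
  Position 4 ('c'): new char, reset run to 1
  Position 5 ('b'): new char, reset run to 1
  Position 6 ('a'): new char, reset run to 1
  Position 7 ('a'): continues run of 'a', length=2
  Position 8 ('b'): new char, reset run to 1
  Position 9 ('c'): new char, reset run to 1
  Position 10 ('b'): new char, reset run to 1
  Position 11 ('a'): new char, reset run to 1
  Position 12 ('c'): new char, reset run to 1
  Position 13 ('c'): continues run of 'c', length=2
Longest run: 'b' with length 3

3


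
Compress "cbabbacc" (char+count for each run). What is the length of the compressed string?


Input: cbabbacc
Runs:
  'c' x 1 => "c1"
  'b' x 1 => "b1"
  'a' x 1 => "a1"
  'b' x 2 => "b2"
  'a' x 1 => "a1"
  'c' x 2 => "c2"
Compressed: "c1b1a1b2a1c2"
Compressed length: 12

12


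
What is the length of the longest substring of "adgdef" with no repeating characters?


Input: "adgdef"
Sliding window (track last position of each char):
  Position 0 ('a'): window [0,0] length 1 -- new best
  Position 1 ('d'): window [0,1] length 2 -- new best
  Position 2 ('g'): window [0,2] length 3 -- new best
  Position 3 ('d'): repeat (last at 1), move window start to 2
  Position 3 ('d'): window [2,3] length 2
  Position 4 ('e'): window [2,4] length 3
  Position 5 ('f'): window [2,5] length 4 -- new best
Longest substring with no repeats: "gdef" with length 4

4


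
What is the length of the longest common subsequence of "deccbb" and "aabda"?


LCS of "deccbb" and "aabda"
DP table:
           a    a    b    d    a
      0    0    0    0    0    0
  d   0    0    0    0    1    1
  e   0    0    0    0    1    1
  c   0    0    0    0    1    1
  c   0    0    0    0    1    1
  b   0    0    0    1    1    1
  b   0    0    0    1    1    1
LCS length = dp[6][5] = 1

1


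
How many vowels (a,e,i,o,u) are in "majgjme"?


Input: majgjme
Checking each character:
  'm' at position 0: consonant
  'a' at position 1: vowel (running total: 1)
  'j' at position 2: consonant
  'g' at position 3: consonant
  'j' at position 4: consonant
  'm' at position 5: consonant
  'e' at position 6: vowel (running total: 2)
Total vowels: 2

2


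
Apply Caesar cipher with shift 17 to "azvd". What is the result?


Caesar cipher: shift "azvd" by 17
  'a' (pos 0) + 17 = pos 17 = 'r'
  'z' (pos 25) + 17 = pos 16 = 'q'
  'v' (pos 21) + 17 = pos 12 = 'm'
  'd' (pos 3) + 17 = pos 20 = 'u'
Result: rqmu

rqmu


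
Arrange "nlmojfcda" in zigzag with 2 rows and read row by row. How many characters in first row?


Zigzag "nlmojfcda" into 2 rows:
Placing characters:
  'n' => row 0
  'l' => row 1
  'm' => row 0
  'o' => row 1
  'j' => row 0
  'f' => row 1
  'c' => row 0
  'd' => row 1
  'a' => row 0
Rows:
  Row 0: "nmjca"
  Row 1: "lofd"
First row length: 5

5


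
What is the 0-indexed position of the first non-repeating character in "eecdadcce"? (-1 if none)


Input: eecdadcce
Character frequencies:
  'a': 1
  'c': 3
  'd': 2
  'e': 3
Scanning left to right for freq == 1:
  Position 0 ('e'): freq=3, skip
  Position 1 ('e'): freq=3, skip
  Position 2 ('c'): freq=3, skip
  Position 3 ('d'): freq=2, skip
  Position 4 ('a'): unique! => answer = 4

4


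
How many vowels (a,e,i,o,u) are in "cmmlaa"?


Input: cmmlaa
Checking each character:
  'c' at position 0: consonant
  'm' at position 1: consonant
  'm' at position 2: consonant
  'l' at position 3: consonant
  'a' at position 4: vowel (running total: 1)
  'a' at position 5: vowel (running total: 2)
Total vowels: 2

2


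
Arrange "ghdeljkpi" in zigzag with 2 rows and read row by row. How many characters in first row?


Zigzag "ghdeljkpi" into 2 rows:
Placing characters:
  'g' => row 0
  'h' => row 1
  'd' => row 0
  'e' => row 1
  'l' => row 0
  'j' => row 1
  'k' => row 0
  'p' => row 1
  'i' => row 0
Rows:
  Row 0: "gdlki"
  Row 1: "hejp"
First row length: 5

5


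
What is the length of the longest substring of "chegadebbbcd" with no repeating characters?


Input: "chegadebbbcd"
Sliding window (track last position of each char):
  Position 0 ('c'): window [0,0] length 1 -- new best
  Position 1 ('h'): window [0,1] length 2 -- new best
  Position 2 ('e'): window [0,2] length 3 -- new best
  Position 3 ('g'): window [0,3] length 4 -- new best
  Position 4 ('a'): window [0,4] length 5 -- new best
  Position 5 ('d'): window [0,5] length 6 -- new best
  Position 6 ('e'): repeat (last at 2), move window start to 3
  Position 6 ('e'): window [3,6] length 4
  Position 7 ('b'): window [3,7] length 5
  Position 8 ('b'): repeat (last at 7), move window start to 8
  Position 8 ('b'): window [8,8] length 1
  Position 9 ('b'): repeat (last at 8), move window start to 9
  Position 9 ('b'): window [9,9] length 1
  Position 10 ('c'): window [9,10] length 2
  Position 11 ('d'): window [9,11] length 3
Longest substring with no repeats: "chegad" with length 6

6


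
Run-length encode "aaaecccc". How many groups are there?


Input: aaaecccc
Scanning for consecutive runs:
  Group 1: 'a' x 3 (positions 0-2)
  Group 2: 'e' x 1 (positions 3-3)
  Group 3: 'c' x 4 (positions 4-7)
Total groups: 3

3


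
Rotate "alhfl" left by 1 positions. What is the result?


Input: "alhfl", rotate left by 1
First 1 characters: "a"
Remaining characters: "lhfl"
Concatenate remaining + first: "lhfl" + "a" = "lhfla"

lhfla


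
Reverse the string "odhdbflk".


Input: odhdbflk
Reading characters right to left:
  Position 7: 'k'
  Position 6: 'l'
  Position 5: 'f'
  Position 4: 'b'
  Position 3: 'd'
  Position 2: 'h'
  Position 1: 'd'
  Position 0: 'o'
Reversed: klfbdhdo

klfbdhdo


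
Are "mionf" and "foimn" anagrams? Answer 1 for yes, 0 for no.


Strings: "mionf", "foimn"
Sorted first:  fimno
Sorted second: fimno
Sorted forms match => anagrams

1


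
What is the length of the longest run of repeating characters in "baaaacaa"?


Input: "baaaacaa"
Scanning for longest run:
  Position 1 ('a'): new char, reset run to 1
  Position 2 ('a'): continues run of 'a', length=2
  Position 3 ('a'): continues run of 'a', length=3
  Position 4 ('a'): continues run of 'a', length=4
  Position 5 ('c'): new char, reset run to 1
  Position 6 ('a'): new char, reset run to 1
  Position 7 ('a'): continues run of 'a', length=2
Longest run: 'a' with length 4

4


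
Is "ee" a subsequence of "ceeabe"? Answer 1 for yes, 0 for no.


Check if "ee" is a subsequence of "ceeabe"
Greedy scan:
  Position 0 ('c'): no match needed
  Position 1 ('e'): matches sub[0] = 'e'
  Position 2 ('e'): matches sub[1] = 'e'
  Position 3 ('a'): no match needed
  Position 4 ('b'): no match needed
  Position 5 ('e'): no match needed
All 2 characters matched => is a subsequence

1


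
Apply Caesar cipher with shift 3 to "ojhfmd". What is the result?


Caesar cipher: shift "ojhfmd" by 3
  'o' (pos 14) + 3 = pos 17 = 'r'
  'j' (pos 9) + 3 = pos 12 = 'm'
  'h' (pos 7) + 3 = pos 10 = 'k'
  'f' (pos 5) + 3 = pos 8 = 'i'
  'm' (pos 12) + 3 = pos 15 = 'p'
  'd' (pos 3) + 3 = pos 6 = 'g'
Result: rmkipg

rmkipg


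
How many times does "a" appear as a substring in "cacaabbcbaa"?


Searching for "a" in "cacaabbcbaa"
Scanning each position:
  Position 0: "c" => no
  Position 1: "a" => MATCH
  Position 2: "c" => no
  Position 3: "a" => MATCH
  Position 4: "a" => MATCH
  Position 5: "b" => no
  Position 6: "b" => no
  Position 7: "c" => no
  Position 8: "b" => no
  Position 9: "a" => MATCH
  Position 10: "a" => MATCH
Total occurrences: 5

5


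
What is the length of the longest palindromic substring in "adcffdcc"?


Input: "adcffdcc"
Checking substrings for palindromes:
  [3:5] "ff" (len 2) => palindrome
  [6:8] "cc" (len 2) => palindrome
Longest palindromic substring: "ff" with length 2

2


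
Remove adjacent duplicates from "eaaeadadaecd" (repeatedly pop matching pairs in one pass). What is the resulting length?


Input: eaaeadadaecd
Stack-based adjacent duplicate removal:
  Read 'e': push. Stack: e
  Read 'a': push. Stack: ea
  Read 'a': matches stack top 'a' => pop. Stack: e
  Read 'e': matches stack top 'e' => pop. Stack: (empty)
  Read 'a': push. Stack: a
  Read 'd': push. Stack: ad
  Read 'a': push. Stack: ada
  Read 'd': push. Stack: adad
  Read 'a': push. Stack: adada
  Read 'e': push. Stack: adadae
  Read 'c': push. Stack: adadaec
  Read 'd': push. Stack: adadaecd
Final stack: "adadaecd" (length 8)

8


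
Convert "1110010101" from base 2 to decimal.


Input: "1110010101" in base 2
Positional expansion:
  Digit '1' (value 1) x 2^9 = 512
  Digit '1' (value 1) x 2^8 = 256
  Digit '1' (value 1) x 2^7 = 128
  Digit '0' (value 0) x 2^6 = 0
  Digit '0' (value 0) x 2^5 = 0
  Digit '1' (value 1) x 2^4 = 16
  Digit '0' (value 0) x 2^3 = 0
  Digit '1' (value 1) x 2^2 = 4
  Digit '0' (value 0) x 2^1 = 0
  Digit '1' (value 1) x 2^0 = 1
Sum = 917

917


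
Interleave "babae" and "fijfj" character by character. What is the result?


Interleaving "babae" and "fijfj":
  Position 0: 'b' from first, 'f' from second => "bf"
  Position 1: 'a' from first, 'i' from second => "ai"
  Position 2: 'b' from first, 'j' from second => "bj"
  Position 3: 'a' from first, 'f' from second => "af"
  Position 4: 'e' from first, 'j' from second => "ej"
Result: bfaibjafej

bfaibjafej


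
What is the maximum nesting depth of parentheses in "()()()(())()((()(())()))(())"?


Input: "()()()(())()((()(())()))(())"
Tracking depth:
  Position 0 '(': depth becomes 1
  Position 1 ')': depth becomes 0
  Position 2 '(': depth becomes 1
  Position 3 ')': depth becomes 0
  Position 4 '(': depth becomes 1
  Position 5 ')': depth becomes 0
  Position 6 '(': depth becomes 1
  Position 7 '(': depth becomes 2
  Position 8 ')': depth becomes 1
  Position 9 ')': depth becomes 0
  Position 10 '(': depth becomes 1
  Position 11 ')': depth becomes 0
  Position 12 '(': depth becomes 1
  Position 13 '(': depth becomes 2
  Position 14 '(': depth becomes 3
  Position 15 ')': depth becomes 2
  Position 16 '(': depth becomes 3
  Position 17 '(': depth becomes 4
  Position 18 ')': depth becomes 3
  Position 19 ')': depth becomes 2
  Position 20 '(': depth becomes 3
  Position 21 ')': depth becomes 2
  Position 22 ')': depth becomes 1
  Position 23 ')': depth becomes 0
  Position 24 '(': depth becomes 1
  Position 25 '(': depth becomes 2
  Position 26 ')': depth becomes 1
  Position 27 ')': depth becomes 0
Maximum depth reached: 4

4


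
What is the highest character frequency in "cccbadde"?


Input: cccbadde
Character counts:
  'a': 1
  'b': 1
  'c': 3
  'd': 2
  'e': 1
Maximum frequency: 3

3


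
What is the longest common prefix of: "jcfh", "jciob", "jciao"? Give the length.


Words: jcfh, jciob, jciao
  Position 0: all 'j' => match
  Position 1: all 'c' => match
  Position 2: ('f', 'i', 'i') => mismatch, stop
LCP = "jc" (length 2)

2


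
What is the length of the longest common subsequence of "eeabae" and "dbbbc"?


LCS of "eeabae" and "dbbbc"
DP table:
           d    b    b    b    c
      0    0    0    0    0    0
  e   0    0    0    0    0    0
  e   0    0    0    0    0    0
  a   0    0    0    0    0    0
  b   0    0    1    1    1    1
  a   0    0    1    1    1    1
  e   0    0    1    1    1    1
LCS length = dp[6][5] = 1

1


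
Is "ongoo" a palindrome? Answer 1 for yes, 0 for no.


Input: ongoo
Reversed: oogno
  Compare pos 0 ('o') with pos 4 ('o'): match
  Compare pos 1 ('n') with pos 3 ('o'): MISMATCH
Result: not a palindrome

0


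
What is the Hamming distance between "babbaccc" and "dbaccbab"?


Comparing "babbaccc" and "dbaccbab" position by position:
  Position 0: 'b' vs 'd' => differ
  Position 1: 'a' vs 'b' => differ
  Position 2: 'b' vs 'a' => differ
  Position 3: 'b' vs 'c' => differ
  Position 4: 'a' vs 'c' => differ
  Position 5: 'c' vs 'b' => differ
  Position 6: 'c' vs 'a' => differ
  Position 7: 'c' vs 'b' => differ
Total differences (Hamming distance): 8

8


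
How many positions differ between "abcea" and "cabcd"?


Comparing "abcea" and "cabcd" position by position:
  Position 0: 'a' vs 'c' => DIFFER
  Position 1: 'b' vs 'a' => DIFFER
  Position 2: 'c' vs 'b' => DIFFER
  Position 3: 'e' vs 'c' => DIFFER
  Position 4: 'a' vs 'd' => DIFFER
Positions that differ: 5

5


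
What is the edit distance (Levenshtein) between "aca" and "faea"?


Computing edit distance: "aca" -> "faea"
DP table:
           f    a    e    a
      0    1    2    3    4
  a   1    1    1    2    3
  c   2    2    2    2    3
  a   3    3    2    3    2
Edit distance = dp[3][4] = 2

2


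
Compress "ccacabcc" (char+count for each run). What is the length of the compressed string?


Input: ccacabcc
Runs:
  'c' x 2 => "c2"
  'a' x 1 => "a1"
  'c' x 1 => "c1"
  'a' x 1 => "a1"
  'b' x 1 => "b1"
  'c' x 2 => "c2"
Compressed: "c2a1c1a1b1c2"
Compressed length: 12

12


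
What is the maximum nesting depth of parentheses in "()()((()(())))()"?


Input: "()()((()(())))()"
Tracking depth:
  Position 0 '(': depth becomes 1
  Position 1 ')': depth becomes 0
  Position 2 '(': depth becomes 1
  Position 3 ')': depth becomes 0
  Position 4 '(': depth becomes 1
  Position 5 '(': depth becomes 2
  Position 6 '(': depth becomes 3
  Position 7 ')': depth becomes 2
  Position 8 '(': depth becomes 3
  Position 9 '(': depth becomes 4
  Position 10 ')': depth becomes 3
  Position 11 ')': depth becomes 2
  Position 12 ')': depth becomes 1
  Position 13 ')': depth becomes 0
  Position 14 '(': depth becomes 1
  Position 15 ')': depth becomes 0
Maximum depth reached: 4

4


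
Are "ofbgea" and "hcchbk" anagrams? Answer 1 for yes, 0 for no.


Strings: "ofbgea", "hcchbk"
Sorted first:  abefgo
Sorted second: bcchhk
Differ at position 0: 'a' vs 'b' => not anagrams

0


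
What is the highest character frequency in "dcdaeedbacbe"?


Input: dcdaeedbacbe
Character counts:
  'a': 2
  'b': 2
  'c': 2
  'd': 3
  'e': 3
Maximum frequency: 3

3


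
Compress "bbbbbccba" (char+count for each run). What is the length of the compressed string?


Input: bbbbbccba
Runs:
  'b' x 5 => "b5"
  'c' x 2 => "c2"
  'b' x 1 => "b1"
  'a' x 1 => "a1"
Compressed: "b5c2b1a1"
Compressed length: 8

8


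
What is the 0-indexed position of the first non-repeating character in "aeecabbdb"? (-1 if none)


Input: aeecabbdb
Character frequencies:
  'a': 2
  'b': 3
  'c': 1
  'd': 1
  'e': 2
Scanning left to right for freq == 1:
  Position 0 ('a'): freq=2, skip
  Position 1 ('e'): freq=2, skip
  Position 2 ('e'): freq=2, skip
  Position 3 ('c'): unique! => answer = 3

3


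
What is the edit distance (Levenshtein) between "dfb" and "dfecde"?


Computing edit distance: "dfb" -> "dfecde"
DP table:
           d    f    e    c    d    e
      0    1    2    3    4    5    6
  d   1    0    1    2    3    4    5
  f   2    1    0    1    2    3    4
  b   3    2    1    1    2    3    4
Edit distance = dp[3][6] = 4

4


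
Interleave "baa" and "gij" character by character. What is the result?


Interleaving "baa" and "gij":
  Position 0: 'b' from first, 'g' from second => "bg"
  Position 1: 'a' from first, 'i' from second => "ai"
  Position 2: 'a' from first, 'j' from second => "aj"
Result: bgaiaj

bgaiaj


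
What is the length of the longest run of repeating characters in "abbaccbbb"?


Input: "abbaccbbb"
Scanning for longest run:
  Position 1 ('b'): new char, reset run to 1
  Position 2 ('b'): continues run of 'b', length=2
  Position 3 ('a'): new char, reset run to 1
  Position 4 ('c'): new char, reset run to 1
  Position 5 ('c'): continues run of 'c', length=2
  Position 6 ('b'): new char, reset run to 1
  Position 7 ('b'): continues run of 'b', length=2
  Position 8 ('b'): continues run of 'b', length=3
Longest run: 'b' with length 3

3


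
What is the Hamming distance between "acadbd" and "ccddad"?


Comparing "acadbd" and "ccddad" position by position:
  Position 0: 'a' vs 'c' => differ
  Position 1: 'c' vs 'c' => same
  Position 2: 'a' vs 'd' => differ
  Position 3: 'd' vs 'd' => same
  Position 4: 'b' vs 'a' => differ
  Position 5: 'd' vs 'd' => same
Total differences (Hamming distance): 3

3


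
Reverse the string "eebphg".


Input: eebphg
Reading characters right to left:
  Position 5: 'g'
  Position 4: 'h'
  Position 3: 'p'
  Position 2: 'b'
  Position 1: 'e'
  Position 0: 'e'
Reversed: ghpbee

ghpbee


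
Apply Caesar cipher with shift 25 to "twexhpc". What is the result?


Caesar cipher: shift "twexhpc" by 25
  't' (pos 19) + 25 = pos 18 = 's'
  'w' (pos 22) + 25 = pos 21 = 'v'
  'e' (pos 4) + 25 = pos 3 = 'd'
  'x' (pos 23) + 25 = pos 22 = 'w'
  'h' (pos 7) + 25 = pos 6 = 'g'
  'p' (pos 15) + 25 = pos 14 = 'o'
  'c' (pos 2) + 25 = pos 1 = 'b'
Result: svdwgob

svdwgob


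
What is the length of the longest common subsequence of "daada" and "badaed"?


LCS of "daada" and "badaed"
DP table:
           b    a    d    a    e    d
      0    0    0    0    0    0    0
  d   0    0    0    1    1    1    1
  a   0    0    1    1    2    2    2
  a   0    0    1    1    2    2    2
  d   0    0    1    2    2    2    3
  a   0    0    1    2    3    3    3
LCS length = dp[5][6] = 3

3


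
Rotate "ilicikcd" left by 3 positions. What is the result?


Input: "ilicikcd", rotate left by 3
First 3 characters: "ili"
Remaining characters: "cikcd"
Concatenate remaining + first: "cikcd" + "ili" = "cikcdili"

cikcdili


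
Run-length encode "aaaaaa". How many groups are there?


Input: aaaaaa
Scanning for consecutive runs:
  Group 1: 'a' x 6 (positions 0-5)
Total groups: 1

1


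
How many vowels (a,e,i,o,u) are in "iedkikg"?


Input: iedkikg
Checking each character:
  'i' at position 0: vowel (running total: 1)
  'e' at position 1: vowel (running total: 2)
  'd' at position 2: consonant
  'k' at position 3: consonant
  'i' at position 4: vowel (running total: 3)
  'k' at position 5: consonant
  'g' at position 6: consonant
Total vowels: 3

3


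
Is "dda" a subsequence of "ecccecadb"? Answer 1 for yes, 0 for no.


Check if "dda" is a subsequence of "ecccecadb"
Greedy scan:
  Position 0 ('e'): no match needed
  Position 1 ('c'): no match needed
  Position 2 ('c'): no match needed
  Position 3 ('c'): no match needed
  Position 4 ('e'): no match needed
  Position 5 ('c'): no match needed
  Position 6 ('a'): no match needed
  Position 7 ('d'): matches sub[0] = 'd'
  Position 8 ('b'): no match needed
Only matched 1/3 characters => not a subsequence

0


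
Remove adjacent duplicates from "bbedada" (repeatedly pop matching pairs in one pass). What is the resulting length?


Input: bbedada
Stack-based adjacent duplicate removal:
  Read 'b': push. Stack: b
  Read 'b': matches stack top 'b' => pop. Stack: (empty)
  Read 'e': push. Stack: e
  Read 'd': push. Stack: ed
  Read 'a': push. Stack: eda
  Read 'd': push. Stack: edad
  Read 'a': push. Stack: edada
Final stack: "edada" (length 5)

5


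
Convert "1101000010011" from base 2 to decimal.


Input: "1101000010011" in base 2
Positional expansion:
  Digit '1' (value 1) x 2^12 = 4096
  Digit '1' (value 1) x 2^11 = 2048
  Digit '0' (value 0) x 2^10 = 0
  Digit '1' (value 1) x 2^9 = 512
  Digit '0' (value 0) x 2^8 = 0
  Digit '0' (value 0) x 2^7 = 0
  Digit '0' (value 0) x 2^6 = 0
  Digit '0' (value 0) x 2^5 = 0
  Digit '1' (value 1) x 2^4 = 16
  Digit '0' (value 0) x 2^3 = 0
  Digit '0' (value 0) x 2^2 = 0
  Digit '1' (value 1) x 2^1 = 2
  Digit '1' (value 1) x 2^0 = 1
Sum = 6675

6675


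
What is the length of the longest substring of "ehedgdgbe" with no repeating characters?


Input: "ehedgdgbe"
Sliding window (track last position of each char):
  Position 0 ('e'): window [0,0] length 1 -- new best
  Position 1 ('h'): window [0,1] length 2 -- new best
  Position 2 ('e'): repeat (last at 0), move window start to 1
  Position 2 ('e'): window [1,2] length 2
  Position 3 ('d'): window [1,3] length 3 -- new best
  Position 4 ('g'): window [1,4] length 4 -- new best
  Position 5 ('d'): repeat (last at 3), move window start to 4
  Position 5 ('d'): window [4,5] length 2
  Position 6 ('g'): repeat (last at 4), move window start to 5
  Position 6 ('g'): window [5,6] length 2
  Position 7 ('b'): window [5,7] length 3
  Position 8 ('e'): window [5,8] length 4
Longest substring with no repeats: "hedg" with length 4

4


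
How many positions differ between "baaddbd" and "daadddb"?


Comparing "baaddbd" and "daadddb" position by position:
  Position 0: 'b' vs 'd' => DIFFER
  Position 1: 'a' vs 'a' => same
  Position 2: 'a' vs 'a' => same
  Position 3: 'd' vs 'd' => same
  Position 4: 'd' vs 'd' => same
  Position 5: 'b' vs 'd' => DIFFER
  Position 6: 'd' vs 'b' => DIFFER
Positions that differ: 3

3


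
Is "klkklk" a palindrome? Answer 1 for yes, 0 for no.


Input: klkklk
Reversed: klkklk
  Compare pos 0 ('k') with pos 5 ('k'): match
  Compare pos 1 ('l') with pos 4 ('l'): match
  Compare pos 2 ('k') with pos 3 ('k'): match
Result: palindrome

1


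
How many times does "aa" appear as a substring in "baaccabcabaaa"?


Searching for "aa" in "baaccabcabaaa"
Scanning each position:
  Position 0: "ba" => no
  Position 1: "aa" => MATCH
  Position 2: "ac" => no
  Position 3: "cc" => no
  Position 4: "ca" => no
  Position 5: "ab" => no
  Position 6: "bc" => no
  Position 7: "ca" => no
  Position 8: "ab" => no
  Position 9: "ba" => no
  Position 10: "aa" => MATCH
  Position 11: "aa" => MATCH
Total occurrences: 3

3


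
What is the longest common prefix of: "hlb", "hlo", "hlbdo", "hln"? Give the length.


Words: hlb, hlo, hlbdo, hln
  Position 0: all 'h' => match
  Position 1: all 'l' => match
  Position 2: ('b', 'o', 'b', 'n') => mismatch, stop
LCP = "hl" (length 2)

2


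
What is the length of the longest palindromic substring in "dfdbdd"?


Input: "dfdbdd"
Checking substrings for palindromes:
  [0:3] "dfd" (len 3) => palindrome
  [2:5] "dbd" (len 3) => palindrome
  [4:6] "dd" (len 2) => palindrome
Longest palindromic substring: "dfd" with length 3

3


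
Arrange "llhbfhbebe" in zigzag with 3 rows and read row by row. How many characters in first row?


Zigzag "llhbfhbebe" into 3 rows:
Placing characters:
  'l' => row 0
  'l' => row 1
  'h' => row 2
  'b' => row 1
  'f' => row 0
  'h' => row 1
  'b' => row 2
  'e' => row 1
  'b' => row 0
  'e' => row 1
Rows:
  Row 0: "lfb"
  Row 1: "lbhee"
  Row 2: "hb"
First row length: 3

3


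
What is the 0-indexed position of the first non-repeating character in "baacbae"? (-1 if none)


Input: baacbae
Character frequencies:
  'a': 3
  'b': 2
  'c': 1
  'e': 1
Scanning left to right for freq == 1:
  Position 0 ('b'): freq=2, skip
  Position 1 ('a'): freq=3, skip
  Position 2 ('a'): freq=3, skip
  Position 3 ('c'): unique! => answer = 3

3


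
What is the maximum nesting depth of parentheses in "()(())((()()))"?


Input: "()(())((()()))"
Tracking depth:
  Position 0 '(': depth becomes 1
  Position 1 ')': depth becomes 0
  Position 2 '(': depth becomes 1
  Position 3 '(': depth becomes 2
  Position 4 ')': depth becomes 1
  Position 5 ')': depth becomes 0
  Position 6 '(': depth becomes 1
  Position 7 '(': depth becomes 2
  Position 8 '(': depth becomes 3
  Position 9 ')': depth becomes 2
  Position 10 '(': depth becomes 3
  Position 11 ')': depth becomes 2
  Position 12 ')': depth becomes 1
  Position 13 ')': depth becomes 0
Maximum depth reached: 3

3


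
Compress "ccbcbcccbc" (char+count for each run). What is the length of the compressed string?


Input: ccbcbcccbc
Runs:
  'c' x 2 => "c2"
  'b' x 1 => "b1"
  'c' x 1 => "c1"
  'b' x 1 => "b1"
  'c' x 3 => "c3"
  'b' x 1 => "b1"
  'c' x 1 => "c1"
Compressed: "c2b1c1b1c3b1c1"
Compressed length: 14

14


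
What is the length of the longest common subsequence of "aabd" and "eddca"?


LCS of "aabd" and "eddca"
DP table:
           e    d    d    c    a
      0    0    0    0    0    0
  a   0    0    0    0    0    1
  a   0    0    0    0    0    1
  b   0    0    0    0    0    1
  d   0    0    1    1    1    1
LCS length = dp[4][5] = 1

1


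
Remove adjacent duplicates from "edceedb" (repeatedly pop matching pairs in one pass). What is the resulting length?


Input: edceedb
Stack-based adjacent duplicate removal:
  Read 'e': push. Stack: e
  Read 'd': push. Stack: ed
  Read 'c': push. Stack: edc
  Read 'e': push. Stack: edce
  Read 'e': matches stack top 'e' => pop. Stack: edc
  Read 'd': push. Stack: edcd
  Read 'b': push. Stack: edcdb
Final stack: "edcdb" (length 5)

5


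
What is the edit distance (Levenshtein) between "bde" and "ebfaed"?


Computing edit distance: "bde" -> "ebfaed"
DP table:
           e    b    f    a    e    d
      0    1    2    3    4    5    6
  b   1    1    1    2    3    4    5
  d   2    2    2    2    3    4    4
  e   3    2    3    3    3    3    4
Edit distance = dp[3][6] = 4

4
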